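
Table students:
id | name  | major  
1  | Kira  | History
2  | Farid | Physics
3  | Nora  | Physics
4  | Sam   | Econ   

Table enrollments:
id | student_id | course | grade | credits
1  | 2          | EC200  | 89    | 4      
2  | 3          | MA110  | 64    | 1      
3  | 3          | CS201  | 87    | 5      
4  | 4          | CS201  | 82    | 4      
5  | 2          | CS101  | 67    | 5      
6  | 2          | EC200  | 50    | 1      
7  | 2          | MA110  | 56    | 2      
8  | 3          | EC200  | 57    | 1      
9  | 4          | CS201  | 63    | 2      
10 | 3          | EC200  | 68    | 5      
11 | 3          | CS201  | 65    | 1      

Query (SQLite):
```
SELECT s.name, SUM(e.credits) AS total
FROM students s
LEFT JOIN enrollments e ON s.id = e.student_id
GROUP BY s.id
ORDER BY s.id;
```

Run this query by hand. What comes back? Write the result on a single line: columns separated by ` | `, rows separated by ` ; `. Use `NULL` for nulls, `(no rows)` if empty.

Kira | NULL ; Farid | 12 ; Nora | 13 ; Sam | 6

LEFT JOIN keeps every students row; unmatched ones get NULL for enrollments columns.
Group by students.id and compute SUM(e.credits). SUM over an all-NULL group is NULL.
  1: ids {—} → SUM(e.credits)=NULL
  2: ids {1, 5, 6, 7} → SUM(e.credits)=12
  3: ids {2, 3, 8, 10, 11} → SUM(e.credits)=13
  4: ids {4, 9} → SUM(e.credits)=6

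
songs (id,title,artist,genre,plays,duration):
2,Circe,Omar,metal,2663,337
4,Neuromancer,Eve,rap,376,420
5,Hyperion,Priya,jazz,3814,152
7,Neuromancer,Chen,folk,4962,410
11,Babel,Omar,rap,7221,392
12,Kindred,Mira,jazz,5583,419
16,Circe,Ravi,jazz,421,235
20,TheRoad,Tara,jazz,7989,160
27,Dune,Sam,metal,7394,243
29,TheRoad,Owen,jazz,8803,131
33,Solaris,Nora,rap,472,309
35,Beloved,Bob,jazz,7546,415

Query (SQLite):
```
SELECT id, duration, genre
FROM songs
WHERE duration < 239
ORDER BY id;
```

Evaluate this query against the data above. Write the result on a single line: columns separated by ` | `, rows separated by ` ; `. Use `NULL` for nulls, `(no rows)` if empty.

5 | 152 | jazz ; 16 | 235 | jazz ; 20 | 160 | jazz ; 29 | 131 | jazz

duration < 239: ids {5, 16, 20, 29}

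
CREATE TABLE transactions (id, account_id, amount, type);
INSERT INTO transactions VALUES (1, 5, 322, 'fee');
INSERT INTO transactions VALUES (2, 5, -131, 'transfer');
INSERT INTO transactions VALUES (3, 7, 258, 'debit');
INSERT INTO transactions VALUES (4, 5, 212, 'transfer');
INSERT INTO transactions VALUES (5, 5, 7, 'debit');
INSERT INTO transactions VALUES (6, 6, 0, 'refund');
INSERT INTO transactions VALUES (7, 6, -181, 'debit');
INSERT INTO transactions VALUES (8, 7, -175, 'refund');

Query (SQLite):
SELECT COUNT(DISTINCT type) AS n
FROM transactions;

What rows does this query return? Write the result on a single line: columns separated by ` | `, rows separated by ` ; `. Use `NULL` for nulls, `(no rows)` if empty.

Count distinct non-NULL type values.

4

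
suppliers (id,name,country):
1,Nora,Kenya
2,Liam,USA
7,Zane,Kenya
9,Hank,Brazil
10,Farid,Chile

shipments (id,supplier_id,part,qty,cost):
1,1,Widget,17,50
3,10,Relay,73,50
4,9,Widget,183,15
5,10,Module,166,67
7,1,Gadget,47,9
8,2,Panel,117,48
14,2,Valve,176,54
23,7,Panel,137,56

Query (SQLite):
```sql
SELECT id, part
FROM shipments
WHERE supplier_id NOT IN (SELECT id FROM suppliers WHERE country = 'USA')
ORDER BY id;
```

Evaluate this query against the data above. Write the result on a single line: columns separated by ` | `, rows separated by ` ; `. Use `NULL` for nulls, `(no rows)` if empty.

Inner query: suppliers.id where country = 'USA'.
Outer: keep shipments rows whose supplier_id is not in that set.
Inner query → {2}

1 | Widget ; 3 | Relay ; 4 | Widget ; 5 | Module ; 7 | Gadget ; 23 | Panel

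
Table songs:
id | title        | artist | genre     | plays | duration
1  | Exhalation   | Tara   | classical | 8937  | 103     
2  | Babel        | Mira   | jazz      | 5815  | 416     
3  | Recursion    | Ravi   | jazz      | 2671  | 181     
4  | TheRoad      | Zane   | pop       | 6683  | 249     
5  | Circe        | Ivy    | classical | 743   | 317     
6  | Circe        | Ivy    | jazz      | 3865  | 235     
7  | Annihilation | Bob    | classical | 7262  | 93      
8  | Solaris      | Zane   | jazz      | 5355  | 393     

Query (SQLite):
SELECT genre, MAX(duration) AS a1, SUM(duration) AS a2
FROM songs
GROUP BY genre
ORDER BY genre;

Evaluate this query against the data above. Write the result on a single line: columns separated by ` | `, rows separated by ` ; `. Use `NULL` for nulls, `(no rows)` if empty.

classical | 317 | 513 ; jazz | 416 | 1225 ; pop | 249 | 249

Group songs by genre.
Per group compute: MAX(duration), SUM(duration).
  classical: ids {1, 5, 7} → MAX(duration)=317, SUM(duration)=513
  jazz: ids {2, 3, 6, 8} → MAX(duration)=416, SUM(duration)=1225
  pop: ids {4} → MAX(duration)=249, SUM(duration)=249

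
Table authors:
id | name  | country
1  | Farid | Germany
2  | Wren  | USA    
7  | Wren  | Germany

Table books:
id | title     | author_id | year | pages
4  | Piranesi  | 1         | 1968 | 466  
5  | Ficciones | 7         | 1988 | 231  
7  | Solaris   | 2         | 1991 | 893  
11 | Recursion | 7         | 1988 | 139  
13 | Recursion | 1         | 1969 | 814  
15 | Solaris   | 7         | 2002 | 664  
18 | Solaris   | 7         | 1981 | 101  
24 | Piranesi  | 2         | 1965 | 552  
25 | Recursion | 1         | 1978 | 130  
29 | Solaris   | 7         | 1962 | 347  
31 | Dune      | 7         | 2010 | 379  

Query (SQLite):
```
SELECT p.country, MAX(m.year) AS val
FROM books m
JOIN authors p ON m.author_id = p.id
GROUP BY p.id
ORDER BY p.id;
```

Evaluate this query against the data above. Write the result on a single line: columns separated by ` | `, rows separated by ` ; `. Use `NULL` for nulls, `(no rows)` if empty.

Join each books row to its authors via author_id.
Group joined rows by authors.id; compute MAX(m.year) per group.
  1: ids {4, 13, 25} → MAX(m.year)=1978
  2: ids {7, 24} → MAX(m.year)=1991
  7: ids {5, 11, 15, 18, 29, 31} → MAX(m.year)=2010

Germany | 1978 ; USA | 1991 ; Germany | 2010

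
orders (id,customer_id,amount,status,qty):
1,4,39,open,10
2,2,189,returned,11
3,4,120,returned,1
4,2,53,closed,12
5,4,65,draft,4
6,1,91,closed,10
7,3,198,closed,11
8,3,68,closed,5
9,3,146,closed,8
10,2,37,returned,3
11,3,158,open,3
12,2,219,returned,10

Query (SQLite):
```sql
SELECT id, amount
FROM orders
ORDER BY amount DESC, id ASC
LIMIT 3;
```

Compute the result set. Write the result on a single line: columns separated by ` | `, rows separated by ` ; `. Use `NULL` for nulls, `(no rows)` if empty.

Sort by amount desc, tiebreak id asc: (219, id=12), (198, id=7), (189, id=2), (158, id=11), (146, id=9), (120, id=3) …. Take first 3.

12 | 219 ; 7 | 198 ; 2 | 189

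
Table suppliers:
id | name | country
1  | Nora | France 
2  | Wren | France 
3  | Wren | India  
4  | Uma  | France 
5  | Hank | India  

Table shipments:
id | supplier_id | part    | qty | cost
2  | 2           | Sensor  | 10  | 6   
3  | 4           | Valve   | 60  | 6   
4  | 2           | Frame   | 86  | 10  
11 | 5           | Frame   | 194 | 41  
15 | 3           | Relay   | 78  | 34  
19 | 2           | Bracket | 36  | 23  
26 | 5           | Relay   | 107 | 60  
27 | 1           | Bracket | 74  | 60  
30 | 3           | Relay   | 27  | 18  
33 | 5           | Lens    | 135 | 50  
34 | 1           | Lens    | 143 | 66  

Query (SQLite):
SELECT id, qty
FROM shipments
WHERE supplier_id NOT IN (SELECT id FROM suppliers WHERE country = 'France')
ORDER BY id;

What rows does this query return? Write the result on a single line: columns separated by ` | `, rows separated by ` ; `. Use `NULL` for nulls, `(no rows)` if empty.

11 | 194 ; 15 | 78 ; 26 | 107 ; 30 | 27 ; 33 | 135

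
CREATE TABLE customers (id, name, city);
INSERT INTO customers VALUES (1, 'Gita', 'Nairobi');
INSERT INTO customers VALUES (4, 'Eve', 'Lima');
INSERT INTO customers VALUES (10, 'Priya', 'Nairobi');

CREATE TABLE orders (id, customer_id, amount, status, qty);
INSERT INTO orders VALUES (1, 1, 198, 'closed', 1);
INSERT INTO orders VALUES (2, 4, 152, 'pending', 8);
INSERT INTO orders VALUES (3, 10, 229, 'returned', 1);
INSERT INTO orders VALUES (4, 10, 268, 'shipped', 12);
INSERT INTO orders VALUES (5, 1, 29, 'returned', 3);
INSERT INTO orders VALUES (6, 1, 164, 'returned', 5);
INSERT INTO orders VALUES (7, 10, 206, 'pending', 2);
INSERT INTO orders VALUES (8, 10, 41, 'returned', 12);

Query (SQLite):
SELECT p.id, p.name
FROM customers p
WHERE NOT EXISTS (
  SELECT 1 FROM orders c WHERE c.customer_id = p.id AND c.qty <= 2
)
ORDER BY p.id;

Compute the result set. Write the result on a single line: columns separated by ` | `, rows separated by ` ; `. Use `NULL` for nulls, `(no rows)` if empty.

4 | Eve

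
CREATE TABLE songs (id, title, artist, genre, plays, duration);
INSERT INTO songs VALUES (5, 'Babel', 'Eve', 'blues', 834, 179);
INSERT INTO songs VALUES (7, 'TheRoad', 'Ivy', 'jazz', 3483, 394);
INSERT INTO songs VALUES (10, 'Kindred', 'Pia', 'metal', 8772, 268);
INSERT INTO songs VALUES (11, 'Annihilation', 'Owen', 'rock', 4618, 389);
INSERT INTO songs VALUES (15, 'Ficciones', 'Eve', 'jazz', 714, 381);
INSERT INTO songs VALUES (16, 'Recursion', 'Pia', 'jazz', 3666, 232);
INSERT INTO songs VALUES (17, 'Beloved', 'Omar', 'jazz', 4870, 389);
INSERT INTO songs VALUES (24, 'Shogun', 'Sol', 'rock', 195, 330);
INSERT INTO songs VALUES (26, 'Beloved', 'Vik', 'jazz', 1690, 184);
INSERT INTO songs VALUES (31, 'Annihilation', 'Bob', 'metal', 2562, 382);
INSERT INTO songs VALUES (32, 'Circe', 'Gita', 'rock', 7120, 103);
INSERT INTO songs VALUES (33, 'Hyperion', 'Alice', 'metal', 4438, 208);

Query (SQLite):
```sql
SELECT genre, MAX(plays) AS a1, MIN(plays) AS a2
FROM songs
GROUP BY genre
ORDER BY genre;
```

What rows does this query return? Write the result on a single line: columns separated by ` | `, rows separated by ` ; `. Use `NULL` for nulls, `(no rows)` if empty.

Group songs by genre.
Per group compute: MAX(plays), MIN(plays).
  blues: ids {5} → MAX(plays)=834, MIN(plays)=834
  jazz: ids {7, 15, 16, 17, 26} → MAX(plays)=4870, MIN(plays)=714
  metal: ids {10, 31, 33} → MAX(plays)=8772, MIN(plays)=2562
  rock: ids {11, 24, 32} → MAX(plays)=7120, MIN(plays)=195

blues | 834 | 834 ; jazz | 4870 | 714 ; metal | 8772 | 2562 ; rock | 7120 | 195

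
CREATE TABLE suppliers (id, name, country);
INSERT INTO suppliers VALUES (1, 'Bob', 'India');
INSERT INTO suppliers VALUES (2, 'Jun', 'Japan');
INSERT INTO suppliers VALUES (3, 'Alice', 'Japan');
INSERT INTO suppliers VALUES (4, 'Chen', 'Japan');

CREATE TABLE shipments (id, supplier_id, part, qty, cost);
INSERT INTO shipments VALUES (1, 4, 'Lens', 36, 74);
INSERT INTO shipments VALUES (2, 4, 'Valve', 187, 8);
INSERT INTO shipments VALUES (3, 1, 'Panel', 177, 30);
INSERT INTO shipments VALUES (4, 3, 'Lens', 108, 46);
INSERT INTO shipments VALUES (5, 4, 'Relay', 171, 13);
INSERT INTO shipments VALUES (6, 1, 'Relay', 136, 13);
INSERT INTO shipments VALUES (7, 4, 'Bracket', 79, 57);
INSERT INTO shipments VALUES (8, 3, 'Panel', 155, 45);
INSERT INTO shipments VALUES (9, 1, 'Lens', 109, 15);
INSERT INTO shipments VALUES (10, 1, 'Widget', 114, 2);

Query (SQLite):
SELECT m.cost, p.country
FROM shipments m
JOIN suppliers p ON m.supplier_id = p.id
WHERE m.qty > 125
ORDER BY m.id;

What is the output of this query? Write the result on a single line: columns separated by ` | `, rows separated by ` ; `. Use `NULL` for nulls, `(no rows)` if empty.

Each shipments row matches the suppliers row where supplier_id = suppliers.id.
Then keep rows with m.qty > 125.

8 | Japan ; 30 | India ; 13 | Japan ; 13 | India ; 45 | Japan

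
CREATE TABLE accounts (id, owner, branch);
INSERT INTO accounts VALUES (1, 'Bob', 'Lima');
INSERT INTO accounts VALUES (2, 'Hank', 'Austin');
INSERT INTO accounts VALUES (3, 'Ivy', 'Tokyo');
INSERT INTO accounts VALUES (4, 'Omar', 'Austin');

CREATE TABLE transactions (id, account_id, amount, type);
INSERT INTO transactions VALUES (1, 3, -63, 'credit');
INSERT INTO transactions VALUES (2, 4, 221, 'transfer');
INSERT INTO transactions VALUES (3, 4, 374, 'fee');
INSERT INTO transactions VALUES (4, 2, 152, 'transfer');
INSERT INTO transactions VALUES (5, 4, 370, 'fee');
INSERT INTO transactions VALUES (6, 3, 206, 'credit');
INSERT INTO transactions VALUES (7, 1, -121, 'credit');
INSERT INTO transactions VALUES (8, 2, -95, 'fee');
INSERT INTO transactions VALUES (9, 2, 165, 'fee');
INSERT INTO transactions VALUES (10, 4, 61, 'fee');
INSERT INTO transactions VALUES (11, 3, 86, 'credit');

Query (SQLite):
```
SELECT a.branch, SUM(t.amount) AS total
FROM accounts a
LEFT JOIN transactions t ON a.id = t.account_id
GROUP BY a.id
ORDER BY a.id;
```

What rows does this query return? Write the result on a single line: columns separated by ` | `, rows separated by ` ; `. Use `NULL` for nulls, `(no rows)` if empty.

Lima | -121 ; Austin | 222 ; Tokyo | 229 ; Austin | 1026

LEFT JOIN keeps every accounts row; unmatched ones get NULL for transactions columns.
Group by accounts.id and compute SUM(t.amount). SUM over an all-NULL group is NULL.
  1: ids {7} → SUM(t.amount)=-121
  2: ids {4, 8, 9} → SUM(t.amount)=222
  3: ids {1, 6, 11} → SUM(t.amount)=229
  4: ids {2, 3, 5, 10} → SUM(t.amount)=1026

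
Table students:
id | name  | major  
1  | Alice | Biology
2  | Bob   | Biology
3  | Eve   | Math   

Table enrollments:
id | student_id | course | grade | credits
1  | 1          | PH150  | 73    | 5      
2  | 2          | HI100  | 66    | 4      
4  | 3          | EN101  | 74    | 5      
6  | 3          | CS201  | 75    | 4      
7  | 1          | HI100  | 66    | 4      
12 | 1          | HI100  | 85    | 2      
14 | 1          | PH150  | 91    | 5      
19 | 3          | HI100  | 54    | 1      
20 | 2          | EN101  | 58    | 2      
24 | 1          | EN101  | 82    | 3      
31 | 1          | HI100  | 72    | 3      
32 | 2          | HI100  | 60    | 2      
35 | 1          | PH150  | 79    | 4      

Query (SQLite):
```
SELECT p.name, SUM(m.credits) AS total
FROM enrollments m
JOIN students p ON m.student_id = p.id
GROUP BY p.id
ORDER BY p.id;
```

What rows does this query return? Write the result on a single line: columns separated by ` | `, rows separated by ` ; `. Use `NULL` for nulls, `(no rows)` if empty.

Join each enrollments row to its students via student_id.
Group joined rows by students.id; compute SUM(m.credits) per group.
  1: ids {1, 7, 12, 14, 24, 31, 35} → SUM(m.credits)=26
  2: ids {2, 20, 32} → SUM(m.credits)=8
  3: ids {4, 6, 19} → SUM(m.credits)=10

Alice | 26 ; Bob | 8 ; Eve | 10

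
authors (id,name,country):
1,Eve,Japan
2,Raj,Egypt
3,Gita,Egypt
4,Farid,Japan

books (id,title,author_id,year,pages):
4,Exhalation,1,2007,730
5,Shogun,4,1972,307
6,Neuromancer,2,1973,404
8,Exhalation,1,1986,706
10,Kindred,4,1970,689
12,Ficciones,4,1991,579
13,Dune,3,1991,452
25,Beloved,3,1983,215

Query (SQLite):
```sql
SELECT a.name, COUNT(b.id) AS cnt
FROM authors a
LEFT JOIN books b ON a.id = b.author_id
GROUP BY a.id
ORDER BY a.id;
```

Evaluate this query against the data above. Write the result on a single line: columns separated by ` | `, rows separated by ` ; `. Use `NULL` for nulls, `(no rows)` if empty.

Eve | 2 ; Raj | 1 ; Gita | 2 ; Farid | 3

LEFT JOIN keeps every authors row; unmatched ones get NULL for books columns.
Group by authors.id and compute COUNT(b.id). COUNT(col) of an all-NULL group is 0.
  1: ids {4, 8} → COUNT(b.id)=2
  2: ids {6} → COUNT(b.id)=1
  3: ids {13, 25} → COUNT(b.id)=2
  4: ids {5, 10, 12} → COUNT(b.id)=3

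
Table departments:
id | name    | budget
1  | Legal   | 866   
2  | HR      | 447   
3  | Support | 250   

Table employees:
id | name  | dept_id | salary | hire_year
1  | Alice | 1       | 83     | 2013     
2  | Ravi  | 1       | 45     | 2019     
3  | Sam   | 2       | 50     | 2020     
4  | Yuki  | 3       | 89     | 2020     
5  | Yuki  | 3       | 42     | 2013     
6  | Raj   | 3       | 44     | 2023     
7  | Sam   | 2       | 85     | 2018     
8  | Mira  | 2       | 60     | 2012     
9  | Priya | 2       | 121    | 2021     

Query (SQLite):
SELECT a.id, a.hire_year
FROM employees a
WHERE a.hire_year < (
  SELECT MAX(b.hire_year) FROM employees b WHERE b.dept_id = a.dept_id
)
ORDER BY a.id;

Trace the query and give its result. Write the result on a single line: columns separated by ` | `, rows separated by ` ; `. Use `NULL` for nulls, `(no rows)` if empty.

For each employees row a, compute MAX(hire_year) over rows sharing a.dept_id.
Keep row a if a.hire_year < that per-group MAX.
  dept_id=1: MAX(hire_year) = 2019
  dept_id=2: MAX(hire_year) = 2021
  dept_id=3: MAX(hire_year) = 2023

1 | 2013 ; 3 | 2020 ; 4 | 2020 ; 5 | 2013 ; 7 | 2018 ; 8 | 2012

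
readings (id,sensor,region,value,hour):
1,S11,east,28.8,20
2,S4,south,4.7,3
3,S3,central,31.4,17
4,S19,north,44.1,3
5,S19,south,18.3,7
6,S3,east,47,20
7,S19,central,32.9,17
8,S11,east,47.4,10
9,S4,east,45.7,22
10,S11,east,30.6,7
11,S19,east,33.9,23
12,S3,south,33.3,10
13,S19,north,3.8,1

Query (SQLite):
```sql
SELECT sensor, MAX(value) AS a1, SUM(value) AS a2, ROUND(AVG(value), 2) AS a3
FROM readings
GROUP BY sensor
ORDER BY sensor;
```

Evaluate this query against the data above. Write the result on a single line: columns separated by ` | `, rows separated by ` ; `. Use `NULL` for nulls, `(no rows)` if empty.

Group readings by sensor.
Per group compute: MAX(value), SUM(value), ROUND(AVG(value), 2).
  S11: ids {1, 8, 10} → MAX(value)=47.4, SUM(value)=106.8, ROUND(AVG(value), 2)=35.6
  S19: ids {4, 5, 7, 11, 13} → MAX(value)=44.1, SUM(value)=133, ROUND(AVG(value), 2)=26.6
  S3: ids {3, 6, 12} → MAX(value)=47, SUM(value)=111.7, ROUND(AVG(value), 2)=37.23
  S4: ids {2, 9} → MAX(value)=45.7, SUM(value)=50.4, ROUND(AVG(value), 2)=25.2

S11 | 47.4 | 106.8 | 35.6 ; S19 | 44.1 | 133 | 26.6 ; S3 | 47 | 111.7 | 37.23 ; S4 | 45.7 | 50.4 | 25.2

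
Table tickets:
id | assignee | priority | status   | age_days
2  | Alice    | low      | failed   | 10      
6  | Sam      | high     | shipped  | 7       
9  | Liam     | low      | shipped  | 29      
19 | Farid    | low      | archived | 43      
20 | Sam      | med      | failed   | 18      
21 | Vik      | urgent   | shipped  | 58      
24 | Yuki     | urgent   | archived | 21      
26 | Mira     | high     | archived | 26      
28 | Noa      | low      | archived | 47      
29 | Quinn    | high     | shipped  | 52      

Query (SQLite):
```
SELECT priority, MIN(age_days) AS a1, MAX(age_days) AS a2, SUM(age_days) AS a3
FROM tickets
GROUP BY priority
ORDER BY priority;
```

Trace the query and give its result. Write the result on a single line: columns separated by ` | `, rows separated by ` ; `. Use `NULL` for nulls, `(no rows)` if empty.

high | 7 | 52 | 85 ; low | 10 | 47 | 129 ; med | 18 | 18 | 18 ; urgent | 21 | 58 | 79

Group tickets by priority.
Per group compute: MIN(age_days), MAX(age_days), SUM(age_days).
  high: ids {6, 26, 29} → MIN(age_days)=7, MAX(age_days)=52, SUM(age_days)=85
  low: ids {2, 9, 19, 28} → MIN(age_days)=10, MAX(age_days)=47, SUM(age_days)=129
  med: ids {20} → MIN(age_days)=18, MAX(age_days)=18, SUM(age_days)=18
  urgent: ids {21, 24} → MIN(age_days)=21, MAX(age_days)=58, SUM(age_days)=79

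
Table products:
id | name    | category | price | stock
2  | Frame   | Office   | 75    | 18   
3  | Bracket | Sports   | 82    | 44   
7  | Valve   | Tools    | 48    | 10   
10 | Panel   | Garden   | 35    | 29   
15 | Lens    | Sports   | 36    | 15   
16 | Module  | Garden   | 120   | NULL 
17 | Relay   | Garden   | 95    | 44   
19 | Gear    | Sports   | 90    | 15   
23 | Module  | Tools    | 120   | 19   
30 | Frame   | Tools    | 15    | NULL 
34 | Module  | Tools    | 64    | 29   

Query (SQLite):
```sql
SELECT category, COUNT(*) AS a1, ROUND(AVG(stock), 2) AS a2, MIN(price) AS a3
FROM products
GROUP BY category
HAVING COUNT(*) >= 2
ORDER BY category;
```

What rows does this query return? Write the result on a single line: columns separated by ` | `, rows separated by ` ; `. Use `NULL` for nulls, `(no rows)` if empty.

Garden | 3 | 36.5 | 35 ; Sports | 3 | 24.67 | 36 ; Tools | 4 | 19.33 | 15

Group products by category.
Per group compute: COUNT(*), ROUND(AVG(stock), 2), MIN(price).
HAVING: drop groups with fewer than 2 rows.
  Garden: ids {10, 16, 17} → COUNT(*)=3, ROUND(AVG(stock), 2)=36.5, MIN(price)=35
  Office: ids {2} → COUNT(*)=1, ROUND(AVG(stock), 2)=18, MIN(price)=75
  Sports: ids {3, 15, 19} → COUNT(*)=3, ROUND(AVG(stock), 2)=24.67, MIN(price)=36
  Tools: ids {7, 23, 30, 34} → COUNT(*)=4, ROUND(AVG(stock), 2)=19.33, MIN(price)=15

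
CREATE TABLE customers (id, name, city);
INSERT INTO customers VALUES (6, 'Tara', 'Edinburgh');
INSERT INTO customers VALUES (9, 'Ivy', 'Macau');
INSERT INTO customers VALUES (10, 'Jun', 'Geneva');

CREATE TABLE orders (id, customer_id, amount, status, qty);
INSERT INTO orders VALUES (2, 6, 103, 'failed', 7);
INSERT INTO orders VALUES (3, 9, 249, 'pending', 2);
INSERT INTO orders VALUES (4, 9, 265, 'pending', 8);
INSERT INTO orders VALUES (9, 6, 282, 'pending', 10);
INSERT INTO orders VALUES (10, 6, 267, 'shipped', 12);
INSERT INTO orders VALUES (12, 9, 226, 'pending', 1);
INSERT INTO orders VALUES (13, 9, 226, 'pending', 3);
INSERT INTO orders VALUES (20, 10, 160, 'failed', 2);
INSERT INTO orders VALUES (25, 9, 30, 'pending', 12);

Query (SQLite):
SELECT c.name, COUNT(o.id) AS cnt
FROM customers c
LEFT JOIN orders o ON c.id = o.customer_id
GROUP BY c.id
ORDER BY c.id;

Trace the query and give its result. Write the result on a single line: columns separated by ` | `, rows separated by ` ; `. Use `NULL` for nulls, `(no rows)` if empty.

Tara | 3 ; Ivy | 5 ; Jun | 1

LEFT JOIN keeps every customers row; unmatched ones get NULL for orders columns.
Group by customers.id and compute COUNT(o.id). COUNT(col) of an all-NULL group is 0.
  6: ids {2, 9, 10} → COUNT(o.id)=3
  9: ids {3, 4, 12, 13, 25} → COUNT(o.id)=5
  10: ids {20} → COUNT(o.id)=1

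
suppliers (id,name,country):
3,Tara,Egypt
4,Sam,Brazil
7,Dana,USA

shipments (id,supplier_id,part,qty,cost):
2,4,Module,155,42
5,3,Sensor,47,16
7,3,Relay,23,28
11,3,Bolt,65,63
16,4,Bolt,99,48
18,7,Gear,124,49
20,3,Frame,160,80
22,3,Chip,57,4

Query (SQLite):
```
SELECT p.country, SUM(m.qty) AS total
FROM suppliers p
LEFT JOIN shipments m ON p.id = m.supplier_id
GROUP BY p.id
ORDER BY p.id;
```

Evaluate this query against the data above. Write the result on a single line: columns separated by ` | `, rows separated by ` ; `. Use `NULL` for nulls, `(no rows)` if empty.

Egypt | 352 ; Brazil | 254 ; USA | 124

LEFT JOIN keeps every suppliers row; unmatched ones get NULL for shipments columns.
Group by suppliers.id and compute SUM(m.qty). SUM over an all-NULL group is NULL.
  3: ids {5, 7, 11, 20, 22} → SUM(m.qty)=352
  4: ids {2, 16} → SUM(m.qty)=254
  7: ids {18} → SUM(m.qty)=124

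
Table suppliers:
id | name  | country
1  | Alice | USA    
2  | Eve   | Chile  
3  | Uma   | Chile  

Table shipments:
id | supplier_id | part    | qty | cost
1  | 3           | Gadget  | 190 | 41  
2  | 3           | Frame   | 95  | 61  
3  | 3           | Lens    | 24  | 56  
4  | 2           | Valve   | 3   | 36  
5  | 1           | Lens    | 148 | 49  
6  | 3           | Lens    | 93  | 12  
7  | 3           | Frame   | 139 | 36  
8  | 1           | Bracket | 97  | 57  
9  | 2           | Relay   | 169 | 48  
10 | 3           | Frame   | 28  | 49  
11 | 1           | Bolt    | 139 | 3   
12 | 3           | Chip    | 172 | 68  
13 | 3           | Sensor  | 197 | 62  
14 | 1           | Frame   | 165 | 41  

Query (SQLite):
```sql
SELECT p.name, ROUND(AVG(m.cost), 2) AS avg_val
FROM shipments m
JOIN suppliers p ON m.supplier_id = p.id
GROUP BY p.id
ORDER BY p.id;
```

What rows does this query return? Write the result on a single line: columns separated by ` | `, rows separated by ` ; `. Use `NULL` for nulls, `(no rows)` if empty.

Join each shipments row to its suppliers via supplier_id.
Group joined rows by suppliers.id; compute ROUND(AVG(m.cost), 2) per group.
  1: ids {5, 8, 11, 14} → ROUND(AVG(m.cost), 2)=37.5
  2: ids {4, 9} → ROUND(AVG(m.cost), 2)=42
  3: ids {1, 2, 3, 6, 7, 10, 12, 13} → ROUND(AVG(m.cost), 2)=48.13

Alice | 37.5 ; Eve | 42 ; Uma | 48.13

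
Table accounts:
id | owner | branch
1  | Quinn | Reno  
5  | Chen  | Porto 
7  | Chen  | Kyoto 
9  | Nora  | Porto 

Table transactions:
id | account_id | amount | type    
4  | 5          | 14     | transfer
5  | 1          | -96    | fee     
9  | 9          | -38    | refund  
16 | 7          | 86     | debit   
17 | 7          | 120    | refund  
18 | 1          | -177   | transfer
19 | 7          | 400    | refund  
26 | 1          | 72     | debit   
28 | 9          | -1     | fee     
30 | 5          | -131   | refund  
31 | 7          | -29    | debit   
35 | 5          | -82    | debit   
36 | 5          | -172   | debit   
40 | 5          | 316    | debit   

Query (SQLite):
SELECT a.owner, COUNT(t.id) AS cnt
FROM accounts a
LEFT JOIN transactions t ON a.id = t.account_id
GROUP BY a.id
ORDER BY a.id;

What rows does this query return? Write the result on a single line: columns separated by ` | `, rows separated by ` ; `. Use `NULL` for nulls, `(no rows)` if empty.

Quinn | 3 ; Chen | 5 ; Chen | 4 ; Nora | 2

LEFT JOIN keeps every accounts row; unmatched ones get NULL for transactions columns.
Group by accounts.id and compute COUNT(t.id). COUNT(col) of an all-NULL group is 0.
  1: ids {5, 18, 26} → COUNT(t.id)=3
  5: ids {4, 30, 35, 36, 40} → COUNT(t.id)=5
  7: ids {16, 17, 19, 31} → COUNT(t.id)=4
  9: ids {9, 28} → COUNT(t.id)=2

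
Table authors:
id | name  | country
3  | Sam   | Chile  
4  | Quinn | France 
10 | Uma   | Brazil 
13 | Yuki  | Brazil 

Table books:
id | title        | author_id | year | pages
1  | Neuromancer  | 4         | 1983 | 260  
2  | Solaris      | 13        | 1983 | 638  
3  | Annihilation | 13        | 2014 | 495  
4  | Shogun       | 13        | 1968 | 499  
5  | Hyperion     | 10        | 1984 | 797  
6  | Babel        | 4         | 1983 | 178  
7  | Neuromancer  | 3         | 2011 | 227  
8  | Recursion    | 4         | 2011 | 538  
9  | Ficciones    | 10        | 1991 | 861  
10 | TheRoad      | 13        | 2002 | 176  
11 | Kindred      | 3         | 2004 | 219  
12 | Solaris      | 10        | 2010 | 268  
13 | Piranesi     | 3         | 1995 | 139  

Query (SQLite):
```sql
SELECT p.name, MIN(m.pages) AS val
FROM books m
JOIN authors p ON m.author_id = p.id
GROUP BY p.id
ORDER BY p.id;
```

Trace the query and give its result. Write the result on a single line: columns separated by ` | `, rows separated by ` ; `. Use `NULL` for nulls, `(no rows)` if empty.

Join each books row to its authors via author_id.
Group joined rows by authors.id; compute MIN(m.pages) per group.
  3: ids {7, 11, 13} → MIN(m.pages)=139
  4: ids {1, 6, 8} → MIN(m.pages)=178
  10: ids {5, 9, 12} → MIN(m.pages)=268
  13: ids {2, 3, 4, 10} → MIN(m.pages)=176

Sam | 139 ; Quinn | 178 ; Uma | 268 ; Yuki | 176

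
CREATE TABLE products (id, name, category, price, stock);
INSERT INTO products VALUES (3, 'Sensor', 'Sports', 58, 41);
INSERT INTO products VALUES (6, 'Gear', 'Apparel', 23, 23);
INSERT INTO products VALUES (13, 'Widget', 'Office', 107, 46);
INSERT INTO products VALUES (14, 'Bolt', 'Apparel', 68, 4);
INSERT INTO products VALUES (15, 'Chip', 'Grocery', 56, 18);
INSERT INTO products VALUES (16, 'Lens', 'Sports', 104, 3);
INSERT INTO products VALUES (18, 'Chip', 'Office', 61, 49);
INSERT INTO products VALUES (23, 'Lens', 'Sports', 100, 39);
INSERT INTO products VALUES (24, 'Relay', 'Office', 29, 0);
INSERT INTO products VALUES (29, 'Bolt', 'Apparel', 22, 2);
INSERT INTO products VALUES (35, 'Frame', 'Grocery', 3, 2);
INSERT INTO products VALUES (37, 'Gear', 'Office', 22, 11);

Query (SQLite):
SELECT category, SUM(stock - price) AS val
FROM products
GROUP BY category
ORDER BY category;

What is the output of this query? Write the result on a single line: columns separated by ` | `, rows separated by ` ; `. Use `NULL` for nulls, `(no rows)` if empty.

Apparel | -84 ; Grocery | -39 ; Office | -113 ; Sports | -179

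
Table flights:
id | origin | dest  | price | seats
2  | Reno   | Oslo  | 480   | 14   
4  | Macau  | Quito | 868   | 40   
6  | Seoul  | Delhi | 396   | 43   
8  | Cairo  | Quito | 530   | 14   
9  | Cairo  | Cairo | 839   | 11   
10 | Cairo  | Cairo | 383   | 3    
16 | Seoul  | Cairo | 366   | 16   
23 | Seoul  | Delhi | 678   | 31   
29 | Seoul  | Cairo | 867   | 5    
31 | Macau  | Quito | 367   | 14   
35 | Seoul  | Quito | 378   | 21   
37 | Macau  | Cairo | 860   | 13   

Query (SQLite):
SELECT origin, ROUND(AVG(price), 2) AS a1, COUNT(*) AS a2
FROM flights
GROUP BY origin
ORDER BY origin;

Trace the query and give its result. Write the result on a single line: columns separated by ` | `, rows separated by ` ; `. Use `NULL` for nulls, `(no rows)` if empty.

Cairo | 584 | 3 ; Macau | 698.33 | 3 ; Reno | 480 | 1 ; Seoul | 537 | 5

Group flights by origin.
Per group compute: ROUND(AVG(price), 2), COUNT(*).
  Cairo: ids {8, 9, 10} → ROUND(AVG(price), 2)=584, COUNT(*)=3
  Macau: ids {4, 31, 37} → ROUND(AVG(price), 2)=698.33, COUNT(*)=3
  Reno: ids {2} → ROUND(AVG(price), 2)=480, COUNT(*)=1
  Seoul: ids {6, 16, 23, 29, 35} → ROUND(AVG(price), 2)=537, COUNT(*)=5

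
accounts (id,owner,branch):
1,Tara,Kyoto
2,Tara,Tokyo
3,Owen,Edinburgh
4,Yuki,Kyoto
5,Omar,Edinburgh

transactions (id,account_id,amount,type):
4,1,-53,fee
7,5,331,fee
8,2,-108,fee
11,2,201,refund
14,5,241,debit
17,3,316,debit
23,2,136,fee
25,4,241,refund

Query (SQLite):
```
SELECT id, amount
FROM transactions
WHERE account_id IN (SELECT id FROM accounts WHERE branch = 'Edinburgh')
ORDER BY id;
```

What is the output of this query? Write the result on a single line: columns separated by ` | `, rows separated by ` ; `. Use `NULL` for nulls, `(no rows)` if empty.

Inner query: accounts.id where branch = 'Edinburgh'.
Outer: keep transactions rows whose account_id is in that set.
Inner query → {3, 5}

7 | 331 ; 14 | 241 ; 17 | 316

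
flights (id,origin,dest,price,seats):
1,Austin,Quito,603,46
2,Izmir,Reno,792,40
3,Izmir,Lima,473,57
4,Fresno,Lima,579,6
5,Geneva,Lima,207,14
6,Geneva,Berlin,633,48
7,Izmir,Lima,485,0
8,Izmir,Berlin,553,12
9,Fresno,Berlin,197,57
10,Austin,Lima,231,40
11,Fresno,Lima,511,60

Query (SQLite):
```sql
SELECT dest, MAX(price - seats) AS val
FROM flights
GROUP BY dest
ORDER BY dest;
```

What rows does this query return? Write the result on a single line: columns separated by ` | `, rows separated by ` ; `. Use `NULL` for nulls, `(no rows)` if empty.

Berlin | 585 ; Lima | 573 ; Quito | 557 ; Reno | 752

For each row compute price - seats.
Group by dest; take MAX of the expression per group.
  Berlin: ids {6, 8, 9} → MAX(price - seats)=585
  Lima: ids {3, 4, 5, 7, 10, 11} → MAX(price - seats)=573
  Quito: ids {1} → MAX(price - seats)=557
  Reno: ids {2} → MAX(price - seats)=752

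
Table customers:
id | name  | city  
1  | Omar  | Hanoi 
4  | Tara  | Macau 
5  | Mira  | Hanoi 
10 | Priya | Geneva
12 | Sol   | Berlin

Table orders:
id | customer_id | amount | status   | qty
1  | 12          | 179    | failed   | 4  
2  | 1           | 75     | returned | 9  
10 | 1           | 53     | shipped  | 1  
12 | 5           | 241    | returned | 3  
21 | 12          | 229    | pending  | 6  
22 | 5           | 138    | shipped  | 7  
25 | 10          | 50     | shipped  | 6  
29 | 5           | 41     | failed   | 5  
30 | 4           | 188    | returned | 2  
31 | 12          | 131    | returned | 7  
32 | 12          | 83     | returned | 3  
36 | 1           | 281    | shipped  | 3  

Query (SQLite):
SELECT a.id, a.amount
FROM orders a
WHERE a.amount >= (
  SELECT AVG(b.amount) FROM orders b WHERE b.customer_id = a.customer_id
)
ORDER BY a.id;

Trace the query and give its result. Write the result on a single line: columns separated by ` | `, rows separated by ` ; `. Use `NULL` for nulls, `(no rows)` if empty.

1 | 179 ; 12 | 241 ; 21 | 229 ; 25 | 50 ; 30 | 188 ; 36 | 281

For each orders row a, compute AVG(amount) over rows sharing a.customer_id.
Keep row a if a.amount >= that per-group AVG.
  customer_id=1: AVG(amount) = 136.333333
  customer_id=4: AVG(amount) = 188.0
  customer_id=5: AVG(amount) = 140.0
  customer_id=10: AVG(amount) = 50.0
  customer_id=12: AVG(amount) = 155.5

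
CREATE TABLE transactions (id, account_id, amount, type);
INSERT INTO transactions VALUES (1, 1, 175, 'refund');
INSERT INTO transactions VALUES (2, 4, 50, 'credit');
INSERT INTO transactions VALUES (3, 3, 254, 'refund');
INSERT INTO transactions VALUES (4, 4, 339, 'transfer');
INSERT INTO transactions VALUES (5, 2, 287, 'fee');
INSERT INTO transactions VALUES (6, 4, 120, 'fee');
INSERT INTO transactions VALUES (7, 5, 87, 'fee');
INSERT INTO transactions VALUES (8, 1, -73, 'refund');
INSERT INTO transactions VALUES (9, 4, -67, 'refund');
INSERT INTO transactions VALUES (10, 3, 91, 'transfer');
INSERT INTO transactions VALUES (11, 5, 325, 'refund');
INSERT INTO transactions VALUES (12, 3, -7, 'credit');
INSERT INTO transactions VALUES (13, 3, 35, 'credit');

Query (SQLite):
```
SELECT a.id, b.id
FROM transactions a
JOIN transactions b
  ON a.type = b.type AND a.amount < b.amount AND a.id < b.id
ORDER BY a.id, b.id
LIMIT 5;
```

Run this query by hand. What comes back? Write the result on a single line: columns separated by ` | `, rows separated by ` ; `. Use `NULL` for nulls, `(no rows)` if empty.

1 | 3 ; 1 | 11 ; 3 | 11 ; 8 | 9 ; 8 | 11

Pairs (a,b) with same type, a.amount < b.amount, a.id < b.id.
type groups: credit:{2,12,13} fee:{5,6,7} refund:{1,3,8,9,11} transfer:{4,10}
Ordered by (a.id, b.id); first 5.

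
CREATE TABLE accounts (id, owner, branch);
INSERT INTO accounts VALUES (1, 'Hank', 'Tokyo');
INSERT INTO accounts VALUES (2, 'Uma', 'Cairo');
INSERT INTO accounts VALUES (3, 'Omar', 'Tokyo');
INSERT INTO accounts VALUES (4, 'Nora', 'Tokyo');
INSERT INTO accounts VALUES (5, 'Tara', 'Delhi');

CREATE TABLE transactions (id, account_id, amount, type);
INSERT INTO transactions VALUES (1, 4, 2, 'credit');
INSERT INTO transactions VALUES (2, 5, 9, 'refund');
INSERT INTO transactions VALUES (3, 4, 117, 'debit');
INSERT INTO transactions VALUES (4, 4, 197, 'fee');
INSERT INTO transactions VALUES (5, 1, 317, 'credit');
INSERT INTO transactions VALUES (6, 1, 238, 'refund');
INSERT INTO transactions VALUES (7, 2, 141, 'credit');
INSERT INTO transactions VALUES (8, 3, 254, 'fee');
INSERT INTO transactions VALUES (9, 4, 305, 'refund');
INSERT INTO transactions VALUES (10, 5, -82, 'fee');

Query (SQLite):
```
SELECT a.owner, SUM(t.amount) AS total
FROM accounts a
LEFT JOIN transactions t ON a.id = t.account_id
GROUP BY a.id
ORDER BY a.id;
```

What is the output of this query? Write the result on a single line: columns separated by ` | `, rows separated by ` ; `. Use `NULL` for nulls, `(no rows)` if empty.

Hank | 555 ; Uma | 141 ; Omar | 254 ; Nora | 621 ; Tara | -73

LEFT JOIN keeps every accounts row; unmatched ones get NULL for transactions columns.
Group by accounts.id and compute SUM(t.amount). SUM over an all-NULL group is NULL.
  1: ids {5, 6} → SUM(t.amount)=555
  2: ids {7} → SUM(t.amount)=141
  3: ids {8} → SUM(t.amount)=254
  4: ids {1, 3, 4, 9} → SUM(t.amount)=621
  5: ids {2, 10} → SUM(t.amount)=-73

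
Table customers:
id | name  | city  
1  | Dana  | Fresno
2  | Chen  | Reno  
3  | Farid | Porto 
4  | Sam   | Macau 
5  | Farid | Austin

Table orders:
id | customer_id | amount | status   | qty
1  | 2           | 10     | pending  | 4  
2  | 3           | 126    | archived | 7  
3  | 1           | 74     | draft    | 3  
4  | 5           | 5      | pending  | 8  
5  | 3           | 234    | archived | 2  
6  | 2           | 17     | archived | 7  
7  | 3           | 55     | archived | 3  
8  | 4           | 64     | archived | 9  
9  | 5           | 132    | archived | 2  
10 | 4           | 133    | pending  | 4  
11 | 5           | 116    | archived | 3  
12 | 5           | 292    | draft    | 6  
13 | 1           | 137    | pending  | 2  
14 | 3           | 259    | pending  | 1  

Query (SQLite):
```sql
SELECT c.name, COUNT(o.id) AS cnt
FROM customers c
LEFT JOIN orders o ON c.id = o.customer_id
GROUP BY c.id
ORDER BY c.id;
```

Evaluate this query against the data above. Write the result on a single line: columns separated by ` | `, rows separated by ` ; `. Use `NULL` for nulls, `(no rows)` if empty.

LEFT JOIN keeps every customers row; unmatched ones get NULL for orders columns.
Group by customers.id and compute COUNT(o.id). COUNT(col) of an all-NULL group is 0.
  1: ids {3, 13} → COUNT(o.id)=2
  2: ids {1, 6} → COUNT(o.id)=2
  3: ids {2, 5, 7, 14} → COUNT(o.id)=4
  4: ids {8, 10} → COUNT(o.id)=2
  5: ids {4, 9, 11, 12} → COUNT(o.id)=4

Dana | 2 ; Chen | 2 ; Farid | 4 ; Sam | 2 ; Farid | 4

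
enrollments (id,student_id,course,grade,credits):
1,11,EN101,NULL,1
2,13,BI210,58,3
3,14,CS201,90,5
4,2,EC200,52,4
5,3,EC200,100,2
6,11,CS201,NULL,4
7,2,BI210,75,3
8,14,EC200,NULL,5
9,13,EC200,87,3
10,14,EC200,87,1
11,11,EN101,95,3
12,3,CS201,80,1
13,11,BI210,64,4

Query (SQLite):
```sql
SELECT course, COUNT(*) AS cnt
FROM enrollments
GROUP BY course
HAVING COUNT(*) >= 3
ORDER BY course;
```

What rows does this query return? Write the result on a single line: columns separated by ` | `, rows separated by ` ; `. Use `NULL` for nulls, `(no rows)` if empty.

BI210 | 3 ; CS201 | 3 ; EC200 | 5

Partition enrollments by course; compute COUNT(*) within each group.
HAVING: keep groups with count ≥ 3.
  BI210: ids {2, 7, 13} → COUNT(*)=3
  CS201: ids {3, 6, 12} → COUNT(*)=3
  EC200: ids {4, 5, 8, 9, 10} → COUNT(*)=5
  EN101: ids {1, 11} → COUNT(*)=2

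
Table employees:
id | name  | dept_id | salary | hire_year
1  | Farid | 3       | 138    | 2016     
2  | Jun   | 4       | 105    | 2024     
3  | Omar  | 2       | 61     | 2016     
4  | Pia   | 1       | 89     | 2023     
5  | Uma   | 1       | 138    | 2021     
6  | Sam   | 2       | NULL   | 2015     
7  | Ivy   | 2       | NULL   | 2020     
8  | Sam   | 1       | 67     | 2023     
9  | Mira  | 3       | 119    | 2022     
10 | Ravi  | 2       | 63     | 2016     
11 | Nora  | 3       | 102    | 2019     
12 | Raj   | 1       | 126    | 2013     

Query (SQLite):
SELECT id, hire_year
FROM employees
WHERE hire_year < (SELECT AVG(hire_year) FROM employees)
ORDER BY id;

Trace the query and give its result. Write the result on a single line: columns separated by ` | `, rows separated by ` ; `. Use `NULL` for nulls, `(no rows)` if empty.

Scalar subquery: AVG(hire_year) over all employees rows = 2019.0.
Keep rows where hire_year < that value.

1 | 2016 ; 3 | 2016 ; 6 | 2015 ; 10 | 2016 ; 12 | 2013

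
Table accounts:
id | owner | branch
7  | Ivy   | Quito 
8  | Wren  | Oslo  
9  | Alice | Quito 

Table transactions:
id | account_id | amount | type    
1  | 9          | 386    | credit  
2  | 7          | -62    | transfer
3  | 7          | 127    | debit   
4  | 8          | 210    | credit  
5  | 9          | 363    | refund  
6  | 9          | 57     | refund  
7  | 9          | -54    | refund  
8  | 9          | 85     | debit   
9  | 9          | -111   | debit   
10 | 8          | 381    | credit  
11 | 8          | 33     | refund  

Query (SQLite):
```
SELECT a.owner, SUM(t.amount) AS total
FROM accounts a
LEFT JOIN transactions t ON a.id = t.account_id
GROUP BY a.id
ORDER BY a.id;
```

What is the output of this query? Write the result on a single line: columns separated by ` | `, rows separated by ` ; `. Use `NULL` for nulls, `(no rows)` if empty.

Ivy | 65 ; Wren | 624 ; Alice | 726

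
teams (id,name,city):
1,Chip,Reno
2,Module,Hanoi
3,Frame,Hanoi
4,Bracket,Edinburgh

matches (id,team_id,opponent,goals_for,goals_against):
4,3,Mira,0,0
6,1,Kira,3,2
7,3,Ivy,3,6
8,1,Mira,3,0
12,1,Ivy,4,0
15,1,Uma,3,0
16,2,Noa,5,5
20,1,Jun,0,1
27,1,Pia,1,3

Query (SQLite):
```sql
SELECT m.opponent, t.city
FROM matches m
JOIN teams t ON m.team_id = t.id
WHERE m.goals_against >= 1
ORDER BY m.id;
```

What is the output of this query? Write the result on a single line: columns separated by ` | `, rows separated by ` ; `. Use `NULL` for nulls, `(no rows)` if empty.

Each matches row matches the teams row where team_id = teams.id.
Then keep rows with m.goals_against >= 1.

Kira | Reno ; Ivy | Hanoi ; Noa | Hanoi ; Jun | Reno ; Pia | Reno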